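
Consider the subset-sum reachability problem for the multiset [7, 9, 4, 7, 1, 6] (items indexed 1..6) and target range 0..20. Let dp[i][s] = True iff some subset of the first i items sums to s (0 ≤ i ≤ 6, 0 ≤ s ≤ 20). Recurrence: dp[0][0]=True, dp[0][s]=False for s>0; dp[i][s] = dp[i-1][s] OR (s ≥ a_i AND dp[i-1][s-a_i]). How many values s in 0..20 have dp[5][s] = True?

18

i\s   0   1   2   3   4   5   6   7   8   9  10  11  12  13  14  15  16  17  18  19  20
  0   T   F   F   F   F   F   F   F   F   F   F   F   F   F   F   F   F   F   F   F   F
  1   T   F   F   F   F   F   F   T   F   F   F   F   F   F   F   F   F   F   F   F   F
  2   T   F   F   F   F   F   F   T   F   T   F   F   F   F   F   F   T   F   F   F   F
  3   T   F   F   F   T   F   F   T   F   T   F   T   F   T   F   F   T   F   F   F   T
  4   T   F   F   F   T   F   F   T   F   T   F   T   F   T   T   F   T   F   T   F   T
  5   T   T   F   F   T   T   F   T   T   T   T   T   T   T   T   T   T   T   T   T   T
  6   T   T   F   F   T   T   T   T   T   T   T   T   T   T   T   T   T   T   T   T   T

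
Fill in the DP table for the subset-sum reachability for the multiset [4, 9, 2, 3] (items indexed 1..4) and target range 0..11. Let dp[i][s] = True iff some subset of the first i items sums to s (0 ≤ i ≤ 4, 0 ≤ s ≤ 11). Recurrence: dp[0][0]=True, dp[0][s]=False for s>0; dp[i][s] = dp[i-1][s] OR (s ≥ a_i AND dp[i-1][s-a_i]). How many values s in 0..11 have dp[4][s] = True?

i\s   0   1   2   3   4   5   6   7   8   9  10  11
  0   T   F   F   F   F   F   F   F   F   F   F   F
  1   T   F   F   F   T   F   F   F   F   F   F   F
  2   T   F   F   F   T   F   F   F   F   T   F   F
  3   T   F   T   F   T   F   T   F   F   T   F   T
  4   T   F   T   T   T   T   T   T   F   T   F   T

9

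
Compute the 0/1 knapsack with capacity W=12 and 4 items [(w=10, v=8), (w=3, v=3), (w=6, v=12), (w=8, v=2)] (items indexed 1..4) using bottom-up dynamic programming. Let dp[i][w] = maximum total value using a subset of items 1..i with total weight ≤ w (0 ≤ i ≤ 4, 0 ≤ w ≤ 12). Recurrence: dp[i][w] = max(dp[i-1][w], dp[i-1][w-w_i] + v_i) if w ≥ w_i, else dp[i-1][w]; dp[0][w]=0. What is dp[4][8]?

12

i\w   0   1   2   3   4   5   6   7   8   9  10  11  12
  0   0   0   0   0   0   0   0   0   0   0   0   0   0
  1   0   0   0   0   0   0   0   0   0   0   8   8   8
  2   0   0   0   3   3   3   3   3   3   3   8   8   8
  3   0   0   0   3   3   3  12  12  12  15  15  15  15
  4   0   0   0   3   3   3  12  12  12  15  15  15  15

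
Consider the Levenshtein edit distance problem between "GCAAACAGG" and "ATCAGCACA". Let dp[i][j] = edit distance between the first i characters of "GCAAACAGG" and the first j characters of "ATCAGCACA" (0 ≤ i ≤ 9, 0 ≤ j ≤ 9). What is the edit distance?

   ''  A  T  C  A  G  C  A  C  A
''  0  1  2  3  4  5  6  7  8  9
 G  1  1  2  3  4  4  5  6  7  8
 C  2  2  2  2  3  4  4  5  6  7
 A  3  2  3  3  2  3  4  4  5  6
 A  4  3  3  4  3  3  4  4  5  5
 A  5  4  4  4  4  4  4  4  5  5
 C  6  5  5  4  5  5  4  5  4  5
 A  7  6  6  5  4  5  5  4  5  4
 G  8  7  7  6  5  4  5  5  5  5
 G  9  8  8  7  6  5  5  6  6  6

6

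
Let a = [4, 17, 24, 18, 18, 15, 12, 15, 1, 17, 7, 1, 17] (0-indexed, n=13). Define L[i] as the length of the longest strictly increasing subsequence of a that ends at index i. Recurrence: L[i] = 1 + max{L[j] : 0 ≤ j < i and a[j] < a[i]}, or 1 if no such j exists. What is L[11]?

   i    0    1    2    3    4    5    6    7    8    9   10   11   12
a[i]    4   17   24   18   18   15   12   15    1   17    7    1   17
L[i]    1    2    3    3    3    2    2    3    1    4    2    1    4

1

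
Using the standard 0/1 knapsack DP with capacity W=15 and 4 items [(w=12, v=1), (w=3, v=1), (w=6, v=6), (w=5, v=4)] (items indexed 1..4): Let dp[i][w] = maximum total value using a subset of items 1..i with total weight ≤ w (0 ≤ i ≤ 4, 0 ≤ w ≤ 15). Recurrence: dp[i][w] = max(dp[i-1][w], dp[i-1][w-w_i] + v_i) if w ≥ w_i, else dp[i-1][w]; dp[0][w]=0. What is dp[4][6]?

6

i\w   0   1   2   3   4   5   6   7   8   9  10  11  12  13  14  15
  0   0   0   0   0   0   0   0   0   0   0   0   0   0   0   0   0
  1   0   0   0   0   0   0   0   0   0   0   0   0   1   1   1   1
  2   0   0   0   1   1   1   1   1   1   1   1   1   1   1   1   2
  3   0   0   0   1   1   1   6   6   6   7   7   7   7   7   7   7
  4   0   0   0   1   1   4   6   6   6   7   7  10  10  10  11  11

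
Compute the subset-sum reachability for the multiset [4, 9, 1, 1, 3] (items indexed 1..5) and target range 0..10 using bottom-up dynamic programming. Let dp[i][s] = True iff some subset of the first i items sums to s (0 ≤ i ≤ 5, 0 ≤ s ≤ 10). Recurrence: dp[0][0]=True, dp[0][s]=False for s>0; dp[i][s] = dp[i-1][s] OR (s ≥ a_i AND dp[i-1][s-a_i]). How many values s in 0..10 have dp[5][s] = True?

i\s   0   1   2   3   4   5   6   7   8   9  10
  0   T   F   F   F   F   F   F   F   F   F   F
  1   T   F   F   F   T   F   F   F   F   F   F
  2   T   F   F   F   T   F   F   F   F   T   F
  3   T   T   F   F   T   T   F   F   F   T   T
  4   T   T   T   F   T   T   T   F   F   T   T
  5   T   T   T   T   T   T   T   T   T   T   T

11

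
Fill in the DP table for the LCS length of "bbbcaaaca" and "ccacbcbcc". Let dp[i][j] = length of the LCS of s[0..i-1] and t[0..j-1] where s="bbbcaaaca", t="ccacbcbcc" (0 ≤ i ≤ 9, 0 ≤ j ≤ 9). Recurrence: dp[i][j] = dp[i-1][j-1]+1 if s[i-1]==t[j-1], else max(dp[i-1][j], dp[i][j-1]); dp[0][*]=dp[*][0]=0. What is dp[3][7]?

2

   ''  c  c  a  c  b  c  b  c  c
''  0  0  0  0  0  0  0  0  0  0
 b  0  0  0  0  0  1  1  1  1  1
 b  0  0  0  0  0  1  1  2  2  2
 b  0  0  0  0  0  1  1  2  2  2
 c  0  1  1  1  1  1  2  2  3  3
 a  0  1  1  2  2  2  2  2  3  3
 a  0  1  1  2  2  2  2  2  3  3
 a  0  1  1  2  2  2  2  2  3  3
 c  0  1  2  2  3  3  3  3  3  4
 a  0  1  2  3  3  3  3  3  3  4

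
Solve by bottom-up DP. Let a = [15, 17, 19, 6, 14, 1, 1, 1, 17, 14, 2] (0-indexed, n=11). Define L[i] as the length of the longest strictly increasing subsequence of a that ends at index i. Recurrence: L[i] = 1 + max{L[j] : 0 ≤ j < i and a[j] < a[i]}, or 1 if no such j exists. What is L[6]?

1

   i    0    1    2    3    4    5    6    7    8    9   10
a[i]   15   17   19    6   14    1    1    1   17   14    2
L[i]    1    2    3    1    2    1    1    1    3    2    2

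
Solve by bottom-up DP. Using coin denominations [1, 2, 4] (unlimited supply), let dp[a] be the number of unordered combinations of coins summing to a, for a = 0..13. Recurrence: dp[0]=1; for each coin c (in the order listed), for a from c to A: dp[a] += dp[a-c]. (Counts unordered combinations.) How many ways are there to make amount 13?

16

after  coin     0     1     2     3     4     5     6     7     8     9    10    11    12    13
          1     1     1     1     1     1     1     1     1     1     1     1     1     1     1
          2     1     1     2     2     3     3     4     4     5     5     6     6     7     7
          4     1     1     2     2     4     4     6     6     9     9    12    12    16    16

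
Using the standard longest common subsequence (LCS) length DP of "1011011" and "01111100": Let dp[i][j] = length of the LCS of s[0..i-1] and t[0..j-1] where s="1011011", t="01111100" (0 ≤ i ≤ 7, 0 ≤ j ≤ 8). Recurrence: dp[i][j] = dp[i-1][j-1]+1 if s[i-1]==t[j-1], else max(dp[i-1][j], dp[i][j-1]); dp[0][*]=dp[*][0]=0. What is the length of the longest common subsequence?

   ''  0  1  1  1  1  1  0  0
''  0  0  0  0  0  0  0  0  0
 1  0  0  1  1  1  1  1  1  1
 0  0  1  1  1  1  1  1  2  2
 1  0  1  2  2  2  2  2  2  2
 1  0  1  2  3  3  3  3  3  3
 0  0  1  2  3  3  3  3  4  4
 1  0  1  2  3  4  4  4  4  4
 1  0  1  2  3  4  5  5  5  5

5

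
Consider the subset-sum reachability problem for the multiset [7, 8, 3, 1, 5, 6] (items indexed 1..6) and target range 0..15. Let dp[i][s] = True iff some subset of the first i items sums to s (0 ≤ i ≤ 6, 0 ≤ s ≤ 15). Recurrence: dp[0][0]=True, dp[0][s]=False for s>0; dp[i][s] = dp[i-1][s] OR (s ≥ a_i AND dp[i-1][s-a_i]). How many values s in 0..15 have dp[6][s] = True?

i\s   0   1   2   3   4   5   6   7   8   9  10  11  12  13  14  15
  0   T   F   F   F   F   F   F   F   F   F   F   F   F   F   F   F
  1   T   F   F   F   F   F   F   T   F   F   F   F   F   F   F   F
  2   T   F   F   F   F   F   F   T   T   F   F   F   F   F   F   T
  3   T   F   F   T   F   F   F   T   T   F   T   T   F   F   F   T
  4   T   T   F   T   T   F   F   T   T   T   T   T   T   F   F   T
  5   T   T   F   T   T   T   T   T   T   T   T   T   T   T   T   T
  6   T   T   F   T   T   T   T   T   T   T   T   T   T   T   T   T

15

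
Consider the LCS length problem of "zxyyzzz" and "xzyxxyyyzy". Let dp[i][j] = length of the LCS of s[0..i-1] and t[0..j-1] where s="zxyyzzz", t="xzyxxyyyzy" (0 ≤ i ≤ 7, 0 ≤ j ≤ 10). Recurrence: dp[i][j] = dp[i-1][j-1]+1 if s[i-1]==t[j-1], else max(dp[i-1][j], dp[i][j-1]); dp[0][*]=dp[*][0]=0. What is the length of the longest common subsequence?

   ''  x  z  y  x  x  y  y  y  z  y
''  0  0  0  0  0  0  0  0  0  0  0
 z  0  0  1  1  1  1  1  1  1  1  1
 x  0  1  1  1  2  2  2  2  2  2  2
 y  0  1  1  2  2  2  3  3  3  3  3
 y  0  1  1  2  2  2  3  4  4  4  4
 z  0  1  2  2  2  2  3  4  4  5  5
 z  0  1  2  2  2  2  3  4  4  5  5
 z  0  1  2  2  2  2  3  4  4  5  5

5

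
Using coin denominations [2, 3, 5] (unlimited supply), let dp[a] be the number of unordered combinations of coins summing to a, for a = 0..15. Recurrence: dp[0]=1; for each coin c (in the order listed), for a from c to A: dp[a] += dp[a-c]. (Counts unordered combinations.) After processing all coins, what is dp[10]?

4

after  coin     0     1     2     3     4     5     6     7     8     9    10    11    12    13    14    15
          2     1     0     1     0     1     0     1     0     1     0     1     0     1     0     1     0
          3     1     0     1     1     1     1     2     1     2     2     2     2     3     2     3     3
          5     1     0     1     1     1     2     2     2     3     3     4     4     5     5     6     7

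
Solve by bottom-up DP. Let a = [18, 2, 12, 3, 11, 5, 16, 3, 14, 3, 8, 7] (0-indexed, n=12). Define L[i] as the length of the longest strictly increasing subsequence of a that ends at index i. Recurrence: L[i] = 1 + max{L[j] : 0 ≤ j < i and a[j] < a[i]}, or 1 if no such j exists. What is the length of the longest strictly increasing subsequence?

4

   i    0    1    2    3    4    5    6    7    8    9   10   11
a[i]   18    2   12    3   11    5   16    3   14    3    8    7
L[i]    1    1    2    2    3    3    4    2    4    2    4    4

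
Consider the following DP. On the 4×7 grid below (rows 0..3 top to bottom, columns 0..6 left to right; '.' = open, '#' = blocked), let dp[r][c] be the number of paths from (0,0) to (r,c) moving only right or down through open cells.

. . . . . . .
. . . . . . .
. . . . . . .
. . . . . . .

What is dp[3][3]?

r\c   0   1   2   3   4   5   6
  0   1   1   1   1   1   1   1
  1   1   2   3   4   5   6   7
  2   1   3   6  10  15  21  28
  3   1   4  10  20  35  56  84

20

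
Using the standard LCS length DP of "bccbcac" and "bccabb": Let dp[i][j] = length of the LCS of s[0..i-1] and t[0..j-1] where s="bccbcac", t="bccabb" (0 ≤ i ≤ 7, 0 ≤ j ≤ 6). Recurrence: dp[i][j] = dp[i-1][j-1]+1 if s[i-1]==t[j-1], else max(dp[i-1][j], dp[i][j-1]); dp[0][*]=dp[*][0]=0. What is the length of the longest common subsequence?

   ''  b  c  c  a  b  b
''  0  0  0  0  0  0  0
 b  0  1  1  1  1  1  1
 c  0  1  2  2  2  2  2
 c  0  1  2  3  3  3  3
 b  0  1  2  3  3  4  4
 c  0  1  2  3  3  4  4
 a  0  1  2  3  4  4  4
 c  0  1  2  3  4  4  4

4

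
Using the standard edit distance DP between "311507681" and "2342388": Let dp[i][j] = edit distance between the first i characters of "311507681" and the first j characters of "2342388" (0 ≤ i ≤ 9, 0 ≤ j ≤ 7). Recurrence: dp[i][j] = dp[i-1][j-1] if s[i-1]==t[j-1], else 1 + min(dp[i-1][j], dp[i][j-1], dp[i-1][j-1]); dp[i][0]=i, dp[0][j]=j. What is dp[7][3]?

   ''  2  3  4  2  3  8  8
''  0  1  2  3  4  5  6  7
 3  1  1  1  2  3  4  5  6
 1  2  2  2  2  3  4  5  6
 1  3  3  3  3  3  4  5  6
 5  4  4  4  4  4  4  5  6
 0  5  5  5  5  5  5  5  6
 7  6  6  6  6  6  6  6  6
 6  7  7  7  7  7  7  7  7
 8  8  8  8  8  8  8  7  7
 1  9  9  9  9  9  9  8  8

7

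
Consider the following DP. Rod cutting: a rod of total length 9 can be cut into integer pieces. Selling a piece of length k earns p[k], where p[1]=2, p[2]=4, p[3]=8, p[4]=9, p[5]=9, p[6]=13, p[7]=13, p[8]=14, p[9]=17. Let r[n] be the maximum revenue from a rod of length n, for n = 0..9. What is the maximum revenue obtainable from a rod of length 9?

   n    0    1    2    3    4    5    6    7    8    9
r[n]    0    2    4    8   10   12   16   18   20   24

24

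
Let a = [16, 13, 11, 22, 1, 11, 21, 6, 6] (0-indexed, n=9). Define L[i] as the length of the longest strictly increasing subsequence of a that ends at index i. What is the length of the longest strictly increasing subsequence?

3

   i    0    1    2    3    4    5    6    7    8
a[i]   16   13   11   22    1   11   21    6    6
L[i]    1    1    1    2    1    2    3    2    2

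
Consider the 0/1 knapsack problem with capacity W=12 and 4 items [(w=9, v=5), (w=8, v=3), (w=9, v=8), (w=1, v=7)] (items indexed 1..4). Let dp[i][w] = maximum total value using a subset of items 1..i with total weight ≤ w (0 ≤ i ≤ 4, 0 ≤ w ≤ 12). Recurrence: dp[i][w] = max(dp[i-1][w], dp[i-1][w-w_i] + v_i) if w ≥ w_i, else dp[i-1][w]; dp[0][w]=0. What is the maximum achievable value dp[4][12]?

i\w   0   1   2   3   4   5   6   7   8   9  10  11  12
  0   0   0   0   0   0   0   0   0   0   0   0   0   0
  1   0   0   0   0   0   0   0   0   0   5   5   5   5
  2   0   0   0   0   0   0   0   0   3   5   5   5   5
  3   0   0   0   0   0   0   0   0   3   8   8   8   8
  4   0   7   7   7   7   7   7   7   7  10  15  15  15

15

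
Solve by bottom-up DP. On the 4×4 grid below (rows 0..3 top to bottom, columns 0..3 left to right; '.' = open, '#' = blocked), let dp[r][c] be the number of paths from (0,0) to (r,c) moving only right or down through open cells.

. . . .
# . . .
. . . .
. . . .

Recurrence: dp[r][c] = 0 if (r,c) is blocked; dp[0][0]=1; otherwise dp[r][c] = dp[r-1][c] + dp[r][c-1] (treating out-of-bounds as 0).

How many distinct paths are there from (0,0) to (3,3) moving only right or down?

10

r\c   0   1   2   3
  0   1   1   1   1
  1   0   1   2   3
  2   0   1   3   6
  3   0   1   4  10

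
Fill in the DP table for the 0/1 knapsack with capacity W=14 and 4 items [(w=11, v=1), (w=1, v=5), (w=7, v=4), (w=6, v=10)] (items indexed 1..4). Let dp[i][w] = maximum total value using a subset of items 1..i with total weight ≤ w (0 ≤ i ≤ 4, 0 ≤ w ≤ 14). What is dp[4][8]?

15

i\w   0   1   2   3   4   5   6   7   8   9  10  11  12  13  14
  0   0   0   0   0   0   0   0   0   0   0   0   0   0   0   0
  1   0   0   0   0   0   0   0   0   0   0   0   1   1   1   1
  2   0   5   5   5   5   5   5   5   5   5   5   5   6   6   6
  3   0   5   5   5   5   5   5   5   9   9   9   9   9   9   9
  4   0   5   5   5   5   5  10  15  15  15  15  15  15  15  19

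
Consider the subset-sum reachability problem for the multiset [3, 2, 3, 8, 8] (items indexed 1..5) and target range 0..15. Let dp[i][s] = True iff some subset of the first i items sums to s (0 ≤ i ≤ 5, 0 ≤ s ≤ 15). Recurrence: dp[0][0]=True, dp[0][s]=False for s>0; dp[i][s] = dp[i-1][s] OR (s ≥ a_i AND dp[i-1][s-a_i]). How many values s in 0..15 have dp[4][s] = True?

i\s   0   1   2   3   4   5   6   7   8   9  10  11  12  13  14  15
  0   T   F   F   F   F   F   F   F   F   F   F   F   F   F   F   F
  1   T   F   F   T   F   F   F   F   F   F   F   F   F   F   F   F
  2   T   F   T   T   F   T   F   F   F   F   F   F   F   F   F   F
  3   T   F   T   T   F   T   T   F   T   F   F   F   F   F   F   F
  4   T   F   T   T   F   T   T   F   T   F   T   T   F   T   T   F
  5   T   F   T   T   F   T   T   F   T   F   T   T   F   T   T   F

10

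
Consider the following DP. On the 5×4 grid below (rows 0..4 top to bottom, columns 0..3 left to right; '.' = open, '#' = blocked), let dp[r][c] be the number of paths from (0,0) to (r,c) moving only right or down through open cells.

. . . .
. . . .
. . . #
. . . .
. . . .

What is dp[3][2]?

10

r\c   0   1   2   3
  0   1   1   1   1
  1   1   2   3   4
  2   1   3   6   0
  3   1   4  10  10
  4   1   5  15  25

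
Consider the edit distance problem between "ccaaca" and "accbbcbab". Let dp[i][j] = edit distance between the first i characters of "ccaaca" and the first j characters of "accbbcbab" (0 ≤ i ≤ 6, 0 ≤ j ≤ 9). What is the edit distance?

5

   ''  a  c  c  b  b  c  b  a  b
''  0  1  2  3  4  5  6  7  8  9
 c  1  1  1  2  3  4  5  6  7  8
 c  2  2  1  1  2  3  4  5  6  7
 a  3  2  2  2  2  3  4  5  5  6
 a  4  3  3  3  3  3  4  5  5  6
 c  5  4  3  3  4  4  3  4  5  6
 a  6  5  4  4  4  5  4  4  4  5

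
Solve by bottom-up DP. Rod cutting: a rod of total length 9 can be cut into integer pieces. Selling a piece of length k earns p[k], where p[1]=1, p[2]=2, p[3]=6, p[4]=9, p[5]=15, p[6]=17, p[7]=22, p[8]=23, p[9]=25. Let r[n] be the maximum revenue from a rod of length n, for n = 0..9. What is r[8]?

23

   n    0    1    2    3    4    5    6    7    8    9
r[n]    0    1    2    6    9   15   17   22   23   25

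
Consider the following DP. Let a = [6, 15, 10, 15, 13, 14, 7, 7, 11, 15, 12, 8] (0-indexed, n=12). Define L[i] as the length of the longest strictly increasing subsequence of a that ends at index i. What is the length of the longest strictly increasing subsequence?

   i    0    1    2    3    4    5    6    7    8    9   10   11
a[i]    6   15   10   15   13   14    7    7   11   15   12    8
L[i]    1    2    2    3    3    4    2    2    3    5    4    3

5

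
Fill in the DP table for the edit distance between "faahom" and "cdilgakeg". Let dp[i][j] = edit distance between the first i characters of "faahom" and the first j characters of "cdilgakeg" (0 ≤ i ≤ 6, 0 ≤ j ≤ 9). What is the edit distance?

8

   ''  c  d  i  l  g  a  k  e  g
''  0  1  2  3  4  5  6  7  8  9
 f  1  1  2  3  4  5  6  7  8  9
 a  2  2  2  3  4  5  5  6  7  8
 a  3  3  3  3  4  5  5  6  7  8
 h  4  4  4  4  4  5  6  6  7  8
 o  5  5  5  5  5  5  6  7  7  8
 m  6  6  6  6  6  6  6  7  8  8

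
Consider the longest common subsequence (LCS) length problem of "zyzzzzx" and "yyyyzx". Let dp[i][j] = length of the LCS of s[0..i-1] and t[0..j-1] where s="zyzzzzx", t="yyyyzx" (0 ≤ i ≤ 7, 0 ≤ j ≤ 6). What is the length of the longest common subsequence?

3

   ''  y  y  y  y  z  x
''  0  0  0  0  0  0  0
 z  0  0  0  0  0  1  1
 y  0  1  1  1  1  1  1
 z  0  1  1  1  1  2  2
 z  0  1  1  1  1  2  2
 z  0  1  1  1  1  2  2
 z  0  1  1  1  1  2  2
 x  0  1  1  1  1  2  3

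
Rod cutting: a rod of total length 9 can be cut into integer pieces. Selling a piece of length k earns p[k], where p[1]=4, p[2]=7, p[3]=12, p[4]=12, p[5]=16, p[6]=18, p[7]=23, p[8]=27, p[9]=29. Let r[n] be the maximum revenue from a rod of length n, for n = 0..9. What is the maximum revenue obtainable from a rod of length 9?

   n    0    1    2    3    4    5    6    7    8    9
r[n]    0    4    8   12   16   20   24   28   32   36

36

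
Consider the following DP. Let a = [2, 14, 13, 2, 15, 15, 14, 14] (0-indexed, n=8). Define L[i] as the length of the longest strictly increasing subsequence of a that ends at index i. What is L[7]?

3

   i    0    1    2    3    4    5    6    7
a[i]    2   14   13    2   15   15   14   14
L[i]    1    2    2    1    3    3    3    3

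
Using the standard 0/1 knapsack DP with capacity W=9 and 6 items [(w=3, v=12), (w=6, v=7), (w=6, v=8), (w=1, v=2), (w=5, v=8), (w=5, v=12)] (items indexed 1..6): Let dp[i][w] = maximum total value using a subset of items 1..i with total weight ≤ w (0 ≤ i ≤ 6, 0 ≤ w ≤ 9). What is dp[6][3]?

i\w   0   1   2   3   4   5   6   7   8   9
  0   0   0   0   0   0   0   0   0   0   0
  1   0   0   0  12  12  12  12  12  12  12
  2   0   0   0  12  12  12  12  12  12  19
  3   0   0   0  12  12  12  12  12  12  20
  4   0   2   2  12  14  14  14  14  14  20
  5   0   2   2  12  14  14  14  14  20  22
  6   0   2   2  12  14  14  14  14  24  26

12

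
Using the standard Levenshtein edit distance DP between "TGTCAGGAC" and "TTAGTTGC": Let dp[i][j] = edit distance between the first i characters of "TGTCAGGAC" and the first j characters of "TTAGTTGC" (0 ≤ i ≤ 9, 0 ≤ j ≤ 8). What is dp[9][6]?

   ''  T  T  A  G  T  T  G  C
''  0  1  2  3  4  5  6  7  8
 T  1  0  1  2  3  4  5  6  7
 G  2  1  1  2  2  3  4  5  6
 T  3  2  1  2  3  2  3  4  5
 C  4  3  2  2  3  3  3  4  4
 A  5  4  3  2  3  4  4  4  5
 G  6  5  4  3  2  3  4  4  5
 G  7  6  5  4  3  3  4  4  5
 A  8  7  6  5  4  4  4  5  5
 C  9  8  7  6  5  5  5  5  5

5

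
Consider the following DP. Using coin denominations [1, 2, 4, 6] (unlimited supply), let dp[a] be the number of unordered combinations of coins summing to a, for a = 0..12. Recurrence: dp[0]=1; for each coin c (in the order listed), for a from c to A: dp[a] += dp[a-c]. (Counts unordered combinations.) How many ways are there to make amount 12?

23

after  coin     0     1     2     3     4     5     6     7     8     9    10    11    12
          1     1     1     1     1     1     1     1     1     1     1     1     1     1
          2     1     1     2     2     3     3     4     4     5     5     6     6     7
          4     1     1     2     2     4     4     6     6     9     9    12    12    16
          6     1     1     2     2     4     4     7     7    11    11    16    16    23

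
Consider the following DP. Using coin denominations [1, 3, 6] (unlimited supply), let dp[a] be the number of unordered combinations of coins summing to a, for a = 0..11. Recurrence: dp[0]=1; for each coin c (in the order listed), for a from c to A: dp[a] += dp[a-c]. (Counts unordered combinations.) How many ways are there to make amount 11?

after  coin     0     1     2     3     4     5     6     7     8     9    10    11
          1     1     1     1     1     1     1     1     1     1     1     1     1
          3     1     1     1     2     2     2     3     3     3     4     4     4
          6     1     1     1     2     2     2     4     4     4     6     6     6

6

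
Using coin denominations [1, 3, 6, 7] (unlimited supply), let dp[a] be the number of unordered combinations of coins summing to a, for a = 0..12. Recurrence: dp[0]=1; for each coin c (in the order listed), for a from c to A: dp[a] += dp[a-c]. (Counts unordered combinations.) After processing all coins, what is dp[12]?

11

after  coin     0     1     2     3     4     5     6     7     8     9    10    11    12
          1     1     1     1     1     1     1     1     1     1     1     1     1     1
          3     1     1     1     2     2     2     3     3     3     4     4     4     5
          6     1     1     1     2     2     2     4     4     4     6     6     6     9
          7     1     1     1     2     2     2     4     5     5     7     8     8    11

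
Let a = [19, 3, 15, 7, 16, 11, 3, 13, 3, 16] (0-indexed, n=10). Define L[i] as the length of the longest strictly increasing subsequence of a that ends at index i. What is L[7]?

4

   i    0    1    2    3    4    5    6    7    8    9
a[i]   19    3   15    7   16   11    3   13    3   16
L[i]    1    1    2    2    3    3    1    4    1    5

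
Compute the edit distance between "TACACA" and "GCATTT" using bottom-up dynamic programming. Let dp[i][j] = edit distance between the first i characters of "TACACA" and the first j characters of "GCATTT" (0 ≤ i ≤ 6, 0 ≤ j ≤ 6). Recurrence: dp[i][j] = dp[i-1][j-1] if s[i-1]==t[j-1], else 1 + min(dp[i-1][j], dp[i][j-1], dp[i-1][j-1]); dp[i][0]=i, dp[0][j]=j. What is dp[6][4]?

   ''  G  C  A  T  T  T
''  0  1  2  3  4  5  6
 T  1  1  2  3  3  4  5
 A  2  2  2  2  3  4  5
 C  3  3  2  3  3  4  5
 A  4  4  3  2  3  4  5
 C  5  5  4  3  3  4  5
 A  6  6  5  4  4  4  5

4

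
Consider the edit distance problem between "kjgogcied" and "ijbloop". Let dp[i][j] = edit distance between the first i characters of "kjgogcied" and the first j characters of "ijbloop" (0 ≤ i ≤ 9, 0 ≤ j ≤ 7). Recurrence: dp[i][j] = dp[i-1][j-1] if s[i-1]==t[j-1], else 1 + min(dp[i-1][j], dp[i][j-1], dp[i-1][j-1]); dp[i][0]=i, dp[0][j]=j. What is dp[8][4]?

7

   ''  i  j  b  l  o  o  p
''  0  1  2  3  4  5  6  7
 k  1  1  2  3  4  5  6  7
 j  2  2  1  2  3  4  5  6
 g  3  3  2  2  3  4  5  6
 o  4  4  3  3  3  3  4  5
 g  5  5  4  4  4  4  4  5
 c  6  6  5  5  5  5  5  5
 i  7  6  6  6  6  6  6  6
 e  8  7  7  7  7  7  7  7
 d  9  8  8  8  8  8  8  8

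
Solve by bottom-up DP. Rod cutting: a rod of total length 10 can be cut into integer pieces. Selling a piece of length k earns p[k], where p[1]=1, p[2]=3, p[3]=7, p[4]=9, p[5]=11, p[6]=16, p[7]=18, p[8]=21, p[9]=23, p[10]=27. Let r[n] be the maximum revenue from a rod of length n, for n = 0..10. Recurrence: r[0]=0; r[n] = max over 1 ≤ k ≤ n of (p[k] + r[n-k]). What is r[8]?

21

   n    0    1    2    3    4    5    6    7    8    9   10
r[n]    0    1    3    7    9   11   16   18   21   23   27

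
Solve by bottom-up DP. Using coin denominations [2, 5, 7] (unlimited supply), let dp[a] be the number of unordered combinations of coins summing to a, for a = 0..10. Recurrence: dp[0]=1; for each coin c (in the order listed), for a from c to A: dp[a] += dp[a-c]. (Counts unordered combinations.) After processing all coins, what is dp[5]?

1

after  coin     0     1     2     3     4     5     6     7     8     9    10
          2     1     0     1     0     1     0     1     0     1     0     1
          5     1     0     1     0     1     1     1     1     1     1     2
          7     1     0     1     0     1     1     1     2     1     2     2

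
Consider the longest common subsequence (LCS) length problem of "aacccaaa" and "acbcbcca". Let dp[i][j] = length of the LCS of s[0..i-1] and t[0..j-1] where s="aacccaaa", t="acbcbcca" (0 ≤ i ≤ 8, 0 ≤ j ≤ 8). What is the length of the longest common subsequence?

   ''  a  c  b  c  b  c  c  a
''  0  0  0  0  0  0  0  0  0
 a  0  1  1  1  1  1  1  1  1
 a  0  1  1  1  1  1  1  1  2
 c  0  1  2  2  2  2  2  2  2
 c  0  1  2  2  3  3  3  3  3
 c  0  1  2  2  3  3  4  4  4
 a  0  1  2  2  3  3  4  4  5
 a  0  1  2  2  3  3  4  4  5
 a  0  1  2  2  3  3  4  4  5

5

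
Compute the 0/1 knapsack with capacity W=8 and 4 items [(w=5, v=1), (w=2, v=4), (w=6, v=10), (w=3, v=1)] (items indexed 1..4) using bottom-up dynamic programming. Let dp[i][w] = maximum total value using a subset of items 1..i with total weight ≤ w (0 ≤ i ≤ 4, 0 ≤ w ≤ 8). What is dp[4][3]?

i\w   0   1   2   3   4   5   6   7   8
  0   0   0   0   0   0   0   0   0   0
  1   0   0   0   0   0   1   1   1   1
  2   0   0   4   4   4   4   4   5   5
  3   0   0   4   4   4   4  10  10  14
  4   0   0   4   4   4   5  10  10  14

4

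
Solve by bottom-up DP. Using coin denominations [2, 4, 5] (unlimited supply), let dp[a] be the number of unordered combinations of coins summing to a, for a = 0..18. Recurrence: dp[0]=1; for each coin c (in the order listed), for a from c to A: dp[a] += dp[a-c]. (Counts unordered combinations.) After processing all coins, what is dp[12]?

after  coin     0     1     2     3     4     5     6     7     8     9    10    11    12    13    14    15    16    17    18
          2     1     0     1     0     1     0     1     0     1     0     1     0     1     0     1     0     1     0     1
          4     1     0     1     0     2     0     2     0     3     0     3     0     4     0     4     0     5     0     5
          5     1     0     1     0     2     1     2     1     3     2     4     2     5     3     6     4     7     5     8

5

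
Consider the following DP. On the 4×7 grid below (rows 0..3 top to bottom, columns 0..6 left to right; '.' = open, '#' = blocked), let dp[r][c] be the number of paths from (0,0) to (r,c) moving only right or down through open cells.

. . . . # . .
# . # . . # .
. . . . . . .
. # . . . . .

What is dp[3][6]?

12

r\c   0   1   2   3   4   5   6
  0   1   1   1   1   0   0   0
  1   0   1   0   1   1   0   0
  2   0   1   1   2   3   3   3
  3   0   0   1   3   6   9  12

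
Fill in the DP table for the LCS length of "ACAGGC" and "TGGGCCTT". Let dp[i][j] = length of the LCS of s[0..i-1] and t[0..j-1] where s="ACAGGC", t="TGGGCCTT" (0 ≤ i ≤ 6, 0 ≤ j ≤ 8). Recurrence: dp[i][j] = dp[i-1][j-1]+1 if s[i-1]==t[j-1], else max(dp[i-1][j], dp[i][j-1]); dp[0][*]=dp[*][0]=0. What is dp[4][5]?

   ''  T  G  G  G  C  C  T  T
''  0  0  0  0  0  0  0  0  0
 A  0  0  0  0  0  0  0  0  0
 C  0  0  0  0  0  1  1  1  1
 A  0  0  0  0  0  1  1  1  1
 G  0  0  1  1  1  1  1  1  1
 G  0  0  1  2  2  2  2  2  2
 C  0  0  1  2  2  3  3  3  3

1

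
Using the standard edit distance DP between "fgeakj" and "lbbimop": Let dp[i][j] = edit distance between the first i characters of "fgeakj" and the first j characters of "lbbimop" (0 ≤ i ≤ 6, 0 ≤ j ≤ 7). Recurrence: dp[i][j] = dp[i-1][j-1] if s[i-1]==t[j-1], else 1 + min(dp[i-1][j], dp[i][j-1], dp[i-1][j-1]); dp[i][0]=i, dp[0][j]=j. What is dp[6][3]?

   ''  l  b  b  i  m  o  p
''  0  1  2  3  4  5  6  7
 f  1  1  2  3  4  5  6  7
 g  2  2  2  3  4  5  6  7
 e  3  3  3  3  4  5  6  7
 a  4  4  4  4  4  5  6  7
 k  5  5  5  5  5  5  6  7
 j  6  6  6  6  6  6  6  7

6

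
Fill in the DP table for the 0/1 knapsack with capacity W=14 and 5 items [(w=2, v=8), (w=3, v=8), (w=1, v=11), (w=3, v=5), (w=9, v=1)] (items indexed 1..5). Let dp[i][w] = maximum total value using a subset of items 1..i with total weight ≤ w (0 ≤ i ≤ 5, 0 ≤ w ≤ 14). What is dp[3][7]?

i\w   0   1   2   3   4   5   6   7   8   9  10  11  12  13  14
  0   0   0   0   0   0   0   0   0   0   0   0   0   0   0   0
  1   0   0   8   8   8   8   8   8   8   8   8   8   8   8   8
  2   0   0   8   8   8  16  16  16  16  16  16  16  16  16  16
  3   0  11  11  19  19  19  27  27  27  27  27  27  27  27  27
  4   0  11  11  19  19  19  27  27  27  32  32  32  32  32  32
  5   0  11  11  19  19  19  27  27  27  32  32  32  32  32  32

27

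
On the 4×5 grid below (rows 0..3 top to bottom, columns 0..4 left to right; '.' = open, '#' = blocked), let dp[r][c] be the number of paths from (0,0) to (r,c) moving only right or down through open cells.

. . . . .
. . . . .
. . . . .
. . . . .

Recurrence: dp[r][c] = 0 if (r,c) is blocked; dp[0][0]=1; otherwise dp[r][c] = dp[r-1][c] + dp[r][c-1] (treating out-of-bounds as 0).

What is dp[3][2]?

10

r\c   0   1   2   3   4
  0   1   1   1   1   1
  1   1   2   3   4   5
  2   1   3   6  10  15
  3   1   4  10  20  35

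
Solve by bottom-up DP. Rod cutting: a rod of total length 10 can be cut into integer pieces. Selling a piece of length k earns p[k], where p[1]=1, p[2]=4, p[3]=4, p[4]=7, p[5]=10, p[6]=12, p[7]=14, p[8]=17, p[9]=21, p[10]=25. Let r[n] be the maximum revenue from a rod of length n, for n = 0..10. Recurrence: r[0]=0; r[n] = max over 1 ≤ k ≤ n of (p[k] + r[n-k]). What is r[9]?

21

   n    0    1    2    3    4    5    6    7    8    9   10
r[n]    0    1    4    5    8   10   12   14   17   21   25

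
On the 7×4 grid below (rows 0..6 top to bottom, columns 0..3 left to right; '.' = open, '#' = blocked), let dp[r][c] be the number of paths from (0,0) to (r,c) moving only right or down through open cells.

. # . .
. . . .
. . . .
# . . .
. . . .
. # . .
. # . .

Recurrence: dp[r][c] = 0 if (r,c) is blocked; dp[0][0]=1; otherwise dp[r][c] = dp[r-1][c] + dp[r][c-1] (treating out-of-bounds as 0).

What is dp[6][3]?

r\c   0   1   2   3
  0   1   0   0   0
  1   1   1   1   1
  2   1   2   3   4
  3   0   2   5   9
  4   0   2   7  16
  5   0   0   7  23
  6   0   0   7  30

30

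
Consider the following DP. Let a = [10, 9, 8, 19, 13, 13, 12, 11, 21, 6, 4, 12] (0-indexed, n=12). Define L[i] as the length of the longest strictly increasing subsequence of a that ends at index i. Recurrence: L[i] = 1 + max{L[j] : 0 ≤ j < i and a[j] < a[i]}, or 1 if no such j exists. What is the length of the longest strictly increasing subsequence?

   i    0    1    2    3    4    5    6    7    8    9   10   11
a[i]   10    9    8   19   13   13   12   11   21    6    4   12
L[i]    1    1    1    2    2    2    2    2    3    1    1    3

3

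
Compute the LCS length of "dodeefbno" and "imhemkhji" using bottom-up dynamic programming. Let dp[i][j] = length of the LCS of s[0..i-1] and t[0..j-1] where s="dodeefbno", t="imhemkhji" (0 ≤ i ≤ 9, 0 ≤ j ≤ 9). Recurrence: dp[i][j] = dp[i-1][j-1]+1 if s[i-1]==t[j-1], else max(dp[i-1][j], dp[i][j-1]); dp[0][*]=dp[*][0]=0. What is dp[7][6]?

   ''  i  m  h  e  m  k  h  j  i
''  0  0  0  0  0  0  0  0  0  0
 d  0  0  0  0  0  0  0  0  0  0
 o  0  0  0  0  0  0  0  0  0  0
 d  0  0  0  0  0  0  0  0  0  0
 e  0  0  0  0  1  1  1  1  1  1
 e  0  0  0  0  1  1  1  1  1  1
 f  0  0  0  0  1  1  1  1  1  1
 b  0  0  0  0  1  1  1  1  1  1
 n  0  0  0  0  1  1  1  1  1  1
 o  0  0  0  0  1  1  1  1  1  1

1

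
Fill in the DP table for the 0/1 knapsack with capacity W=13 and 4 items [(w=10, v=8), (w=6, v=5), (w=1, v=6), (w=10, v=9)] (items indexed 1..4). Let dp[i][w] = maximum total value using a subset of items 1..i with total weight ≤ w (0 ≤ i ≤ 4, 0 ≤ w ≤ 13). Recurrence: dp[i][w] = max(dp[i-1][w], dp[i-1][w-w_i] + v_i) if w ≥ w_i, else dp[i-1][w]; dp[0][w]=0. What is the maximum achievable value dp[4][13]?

15

i\w   0   1   2   3   4   5   6   7   8   9  10  11  12  13
  0   0   0   0   0   0   0   0   0   0   0   0   0   0   0
  1   0   0   0   0   0   0   0   0   0   0   8   8   8   8
  2   0   0   0   0   0   0   5   5   5   5   8   8   8   8
  3   0   6   6   6   6   6   6  11  11  11  11  14  14  14
  4   0   6   6   6   6   6   6  11  11  11  11  15  15  15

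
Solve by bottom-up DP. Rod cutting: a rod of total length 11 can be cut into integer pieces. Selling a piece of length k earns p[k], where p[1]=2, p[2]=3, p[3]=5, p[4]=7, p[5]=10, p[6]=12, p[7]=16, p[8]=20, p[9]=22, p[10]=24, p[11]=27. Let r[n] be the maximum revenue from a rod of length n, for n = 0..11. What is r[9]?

   n    0    1    2    3    4    5    6    7    8    9   10   11
r[n]    0    2    4    6    8   10   12   16   20   22   24   27

22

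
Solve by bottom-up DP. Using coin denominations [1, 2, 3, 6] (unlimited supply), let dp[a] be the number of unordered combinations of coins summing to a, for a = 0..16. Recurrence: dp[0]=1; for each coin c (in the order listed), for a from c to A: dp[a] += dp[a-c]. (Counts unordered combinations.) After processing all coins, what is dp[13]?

30

after  coin     0     1     2     3     4     5     6     7     8     9    10    11    12    13    14    15    16
          1     1     1     1     1     1     1     1     1     1     1     1     1     1     1     1     1     1
          2     1     1     2     2     3     3     4     4     5     5     6     6     7     7     8     8     9
          3     1     1     2     3     4     5     7     8    10    12    14    16    19    21    24    27    30
          6     1     1     2     3     4     5     8     9    12    15    18    21    27    30    36    42    48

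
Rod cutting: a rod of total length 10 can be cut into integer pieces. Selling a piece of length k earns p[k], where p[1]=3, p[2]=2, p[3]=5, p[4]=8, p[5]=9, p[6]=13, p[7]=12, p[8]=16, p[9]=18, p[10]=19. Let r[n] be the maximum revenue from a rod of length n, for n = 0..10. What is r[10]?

30

   n    0    1    2    3    4    5    6    7    8    9   10
r[n]    0    3    6    9   12   15   18   21   24   27   30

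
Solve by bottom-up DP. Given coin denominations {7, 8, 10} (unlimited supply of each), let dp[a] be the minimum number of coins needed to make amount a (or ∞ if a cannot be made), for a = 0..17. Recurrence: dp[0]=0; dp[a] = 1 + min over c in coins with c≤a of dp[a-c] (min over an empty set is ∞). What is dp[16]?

 a  0  1  2  3  4  5  6  7  8  9 10 11 12 13 14 15 16 17
dp  0  -  -  -  -  -  -  1  1  -  1  -  -  -  2  2  2  2
(- denotes ∞ / unreachable)

2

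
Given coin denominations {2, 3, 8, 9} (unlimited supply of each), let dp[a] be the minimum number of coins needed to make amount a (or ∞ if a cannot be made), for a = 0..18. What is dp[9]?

 a  0  1  2  3  4  5  6  7  8  9 10 11 12 13 14 15 16 17 18
dp  0  -  1  1  2  2  2  3  1  1  2  2  2  3  3  3  2  2  2
(- denotes ∞ / unreachable)

1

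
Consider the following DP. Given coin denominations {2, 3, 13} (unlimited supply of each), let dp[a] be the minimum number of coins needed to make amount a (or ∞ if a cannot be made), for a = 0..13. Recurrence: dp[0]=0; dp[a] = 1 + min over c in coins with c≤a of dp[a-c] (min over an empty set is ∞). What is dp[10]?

 a  0  1  2  3  4  5  6  7  8  9 10 11 12 13
dp  0  -  1  1  2  2  2  3  3  3  4  4  4  1
(- denotes ∞ / unreachable)

4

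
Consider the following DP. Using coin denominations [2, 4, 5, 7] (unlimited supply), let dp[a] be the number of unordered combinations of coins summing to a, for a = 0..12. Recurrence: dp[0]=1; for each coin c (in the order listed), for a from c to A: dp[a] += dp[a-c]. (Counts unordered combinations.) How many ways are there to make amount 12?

after  coin     0     1     2     3     4     5     6     7     8     9    10    11    12
          2     1     0     1     0     1     0     1     0     1     0     1     0     1
          4     1     0     1     0     2     0     2     0     3     0     3     0     4
          5     1     0     1     0     2     1     2     1     3     2     4     2     5
          7     1     0     1     0     2     1     2     2     3     3     4     4     6

6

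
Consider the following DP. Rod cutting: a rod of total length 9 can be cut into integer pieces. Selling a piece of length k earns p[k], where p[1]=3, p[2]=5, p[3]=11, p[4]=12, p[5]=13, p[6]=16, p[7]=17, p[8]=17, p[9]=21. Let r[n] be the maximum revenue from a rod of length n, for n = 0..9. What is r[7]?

25

   n    0    1    2    3    4    5    6    7    8    9
r[n]    0    3    6   11   14   17   22   25   28   33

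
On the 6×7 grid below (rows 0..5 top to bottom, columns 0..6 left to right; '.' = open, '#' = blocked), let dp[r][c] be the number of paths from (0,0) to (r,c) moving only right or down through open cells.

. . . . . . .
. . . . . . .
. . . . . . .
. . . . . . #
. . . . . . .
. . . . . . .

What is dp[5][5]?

r\c   0   1   2   3   4   5   6
  0   1   1   1   1   1   1   1
  1   1   2   3   4   5   6   7
  2   1   3   6  10  15  21  28
  3   1   4  10  20  35  56   0
  4   1   5  15  35  70 126 126
  5   1   6  21  56 126 252 378

252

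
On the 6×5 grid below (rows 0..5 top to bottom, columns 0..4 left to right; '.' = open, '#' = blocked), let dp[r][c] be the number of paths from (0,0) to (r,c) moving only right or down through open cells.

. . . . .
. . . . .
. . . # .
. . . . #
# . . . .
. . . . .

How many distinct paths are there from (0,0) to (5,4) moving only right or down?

66

r\c   0   1   2   3   4
  0   1   1   1   1   1
  1   1   2   3   4   5
  2   1   3   6   0   5
  3   1   4  10  10   0
  4   0   4  14  24  24
  5   0   4  18  42  66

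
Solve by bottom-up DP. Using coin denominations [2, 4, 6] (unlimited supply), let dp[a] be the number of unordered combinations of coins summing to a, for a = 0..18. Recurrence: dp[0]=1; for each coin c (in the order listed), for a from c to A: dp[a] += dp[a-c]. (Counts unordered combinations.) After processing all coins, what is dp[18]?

after  coin     0     1     2     3     4     5     6     7     8     9    10    11    12    13    14    15    16    17    18
          2     1     0     1     0     1     0     1     0     1     0     1     0     1     0     1     0     1     0     1
          4     1     0     1     0     2     0     2     0     3     0     3     0     4     0     4     0     5     0     5
          6     1     0     1     0     2     0     3     0     4     0     5     0     7     0     8     0    10     0    12

12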